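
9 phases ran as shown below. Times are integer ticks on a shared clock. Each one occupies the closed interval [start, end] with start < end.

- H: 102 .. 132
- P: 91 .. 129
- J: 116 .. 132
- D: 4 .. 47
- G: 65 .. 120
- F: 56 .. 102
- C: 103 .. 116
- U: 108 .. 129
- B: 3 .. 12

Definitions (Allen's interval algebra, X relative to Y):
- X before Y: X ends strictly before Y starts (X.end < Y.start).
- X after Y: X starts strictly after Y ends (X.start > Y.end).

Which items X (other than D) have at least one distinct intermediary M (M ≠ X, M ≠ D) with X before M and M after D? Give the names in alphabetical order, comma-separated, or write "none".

B, F

Target D = [4, 47].
Intermediaries M with M after D: C, F, G, H, J, P, U.
Via C — items with X before C: B, F.
Via F — items with X before F: B.
Via G — items with X before G: B.
Via H — items with X before H: B.
Via J — items with X before J: B, F.
Via P — items with X before P: B.
Via U — items with X before U: B, F.
Union: B, F.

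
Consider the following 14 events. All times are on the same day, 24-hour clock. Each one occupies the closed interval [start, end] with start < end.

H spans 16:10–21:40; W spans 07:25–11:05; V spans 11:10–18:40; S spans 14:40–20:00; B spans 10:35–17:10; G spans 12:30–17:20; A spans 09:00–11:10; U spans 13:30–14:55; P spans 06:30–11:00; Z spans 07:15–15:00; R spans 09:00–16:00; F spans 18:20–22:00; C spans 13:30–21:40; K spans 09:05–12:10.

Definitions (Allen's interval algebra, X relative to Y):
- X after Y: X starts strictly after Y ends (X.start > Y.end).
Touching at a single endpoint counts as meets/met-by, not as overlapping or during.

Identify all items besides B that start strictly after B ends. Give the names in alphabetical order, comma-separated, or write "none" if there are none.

F

Target B = [10:35, 17:10].
A [09:00, 11:10] → overlaps → no.
C [13:30, 21:40] → overlapped-by → no.
F [18:20, 22:00] → after → yes.
G [12:30, 17:20] → overlapped-by → no.
H [16:10, 21:40] → overlapped-by → no.
K [09:05, 12:10] → overlaps → no.
P [06:30, 11:00] → overlaps → no.
R [09:00, 16:00] → overlaps → no.
S [14:40, 20:00] → overlapped-by → no.
U [13:30, 14:55] → during → no.
V [11:10, 18:40] → overlapped-by → no.
W [07:25, 11:05] → overlaps → no.
Z [07:15, 15:00] → overlaps → no.
Result: F.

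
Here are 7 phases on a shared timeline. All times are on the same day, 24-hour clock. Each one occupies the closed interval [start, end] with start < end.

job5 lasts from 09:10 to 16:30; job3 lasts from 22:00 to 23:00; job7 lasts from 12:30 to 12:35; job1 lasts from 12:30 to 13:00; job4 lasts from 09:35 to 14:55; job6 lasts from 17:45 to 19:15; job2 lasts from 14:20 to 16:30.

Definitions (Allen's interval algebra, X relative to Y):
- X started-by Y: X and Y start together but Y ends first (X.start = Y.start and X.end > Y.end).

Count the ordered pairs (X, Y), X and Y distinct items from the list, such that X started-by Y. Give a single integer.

1

Checking all 42 ordered pairs for relation 'started-by'; matching pairs in alphabetical order:
(job1, job7): job1 started-by job7 ✓
Count: 1.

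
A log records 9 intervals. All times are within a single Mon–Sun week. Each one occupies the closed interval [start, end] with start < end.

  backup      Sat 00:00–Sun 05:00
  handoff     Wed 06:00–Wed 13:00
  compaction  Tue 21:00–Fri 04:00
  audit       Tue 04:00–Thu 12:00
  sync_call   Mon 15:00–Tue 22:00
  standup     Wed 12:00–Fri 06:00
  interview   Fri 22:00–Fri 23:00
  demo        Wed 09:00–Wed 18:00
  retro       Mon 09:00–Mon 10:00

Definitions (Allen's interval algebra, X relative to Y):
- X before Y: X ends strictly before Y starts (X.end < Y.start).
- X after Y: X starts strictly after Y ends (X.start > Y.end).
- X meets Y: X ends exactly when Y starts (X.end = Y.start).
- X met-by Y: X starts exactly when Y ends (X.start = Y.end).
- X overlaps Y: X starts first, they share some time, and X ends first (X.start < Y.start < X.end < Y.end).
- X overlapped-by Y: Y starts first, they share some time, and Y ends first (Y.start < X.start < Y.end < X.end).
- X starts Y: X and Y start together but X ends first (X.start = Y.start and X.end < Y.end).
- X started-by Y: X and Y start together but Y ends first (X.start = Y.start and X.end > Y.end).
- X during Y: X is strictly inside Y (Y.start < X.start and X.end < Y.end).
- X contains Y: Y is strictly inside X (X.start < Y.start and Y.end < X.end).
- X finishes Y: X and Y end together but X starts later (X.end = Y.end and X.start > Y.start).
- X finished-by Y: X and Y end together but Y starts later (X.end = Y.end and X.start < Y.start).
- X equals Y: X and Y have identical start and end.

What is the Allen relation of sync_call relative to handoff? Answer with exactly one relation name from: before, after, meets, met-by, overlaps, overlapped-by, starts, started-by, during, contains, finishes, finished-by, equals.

sync_call = [Mon 15:00, Tue 22:00]; handoff = [Wed 06:00, Wed 13:00].
Compare endpoints: sync_call.start < handoff.start, sync_call.start < handoff.end, sync_call.end < handoff.start, sync_call.end < handoff.end.
That pattern is 'before'.

before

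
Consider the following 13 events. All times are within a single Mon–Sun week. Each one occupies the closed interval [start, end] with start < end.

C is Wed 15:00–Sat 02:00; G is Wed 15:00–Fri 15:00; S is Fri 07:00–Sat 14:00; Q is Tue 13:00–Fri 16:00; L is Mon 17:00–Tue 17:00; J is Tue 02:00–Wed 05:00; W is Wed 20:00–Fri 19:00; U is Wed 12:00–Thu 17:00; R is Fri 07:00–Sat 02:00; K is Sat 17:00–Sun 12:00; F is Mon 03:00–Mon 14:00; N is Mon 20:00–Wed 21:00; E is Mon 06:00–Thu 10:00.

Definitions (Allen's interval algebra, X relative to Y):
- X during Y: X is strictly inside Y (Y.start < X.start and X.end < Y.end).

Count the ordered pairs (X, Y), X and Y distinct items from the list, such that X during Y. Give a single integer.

Checking all 156 ordered pairs for relation 'during'; matching pairs in alphabetical order:
(G, Q): G during Q ✓
(J, E): J during E ✓
(J, N): J during N ✓
(L, E): L during E ✓
(N, E): N during E ✓
(U, Q): U during Q ✓
(W, C): W during C ✓
Count: 7.

7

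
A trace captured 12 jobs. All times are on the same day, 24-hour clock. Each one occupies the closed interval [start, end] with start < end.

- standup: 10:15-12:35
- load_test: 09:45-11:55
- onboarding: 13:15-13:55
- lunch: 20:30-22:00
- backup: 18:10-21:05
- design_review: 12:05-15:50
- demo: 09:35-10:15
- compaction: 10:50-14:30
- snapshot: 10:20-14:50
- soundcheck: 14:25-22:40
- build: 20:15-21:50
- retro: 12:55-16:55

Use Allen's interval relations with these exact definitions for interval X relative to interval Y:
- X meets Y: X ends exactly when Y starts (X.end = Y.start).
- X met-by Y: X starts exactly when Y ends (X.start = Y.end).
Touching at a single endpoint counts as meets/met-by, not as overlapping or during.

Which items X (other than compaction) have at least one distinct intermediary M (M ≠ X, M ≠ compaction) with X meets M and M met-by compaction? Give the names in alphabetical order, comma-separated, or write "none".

none

Target compaction = [10:50, 14:30].
Intermediaries M with M met-by compaction: none.
Union: none.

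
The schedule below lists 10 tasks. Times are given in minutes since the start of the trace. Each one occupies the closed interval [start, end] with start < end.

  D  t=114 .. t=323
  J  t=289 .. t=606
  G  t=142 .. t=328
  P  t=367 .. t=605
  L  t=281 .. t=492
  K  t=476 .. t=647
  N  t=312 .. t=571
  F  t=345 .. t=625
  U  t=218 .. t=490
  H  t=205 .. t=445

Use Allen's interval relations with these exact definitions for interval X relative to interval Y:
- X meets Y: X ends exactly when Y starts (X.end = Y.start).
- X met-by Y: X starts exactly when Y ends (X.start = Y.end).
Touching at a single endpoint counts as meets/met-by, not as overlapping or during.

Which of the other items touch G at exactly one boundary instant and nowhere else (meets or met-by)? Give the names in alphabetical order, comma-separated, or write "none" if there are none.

Target G = [t=142, t=328].
D [t=114, t=323] → overlaps → no.
F [t=345, t=625] → after → no.
H [t=205, t=445] → overlapped-by → no.
J [t=289, t=606] → overlapped-by → no.
K [t=476, t=647] → after → no.
L [t=281, t=492] → overlapped-by → no.
N [t=312, t=571] → overlapped-by → no.
P [t=367, t=605] → after → no.
U [t=218, t=490] → overlapped-by → no.
Result: none.

none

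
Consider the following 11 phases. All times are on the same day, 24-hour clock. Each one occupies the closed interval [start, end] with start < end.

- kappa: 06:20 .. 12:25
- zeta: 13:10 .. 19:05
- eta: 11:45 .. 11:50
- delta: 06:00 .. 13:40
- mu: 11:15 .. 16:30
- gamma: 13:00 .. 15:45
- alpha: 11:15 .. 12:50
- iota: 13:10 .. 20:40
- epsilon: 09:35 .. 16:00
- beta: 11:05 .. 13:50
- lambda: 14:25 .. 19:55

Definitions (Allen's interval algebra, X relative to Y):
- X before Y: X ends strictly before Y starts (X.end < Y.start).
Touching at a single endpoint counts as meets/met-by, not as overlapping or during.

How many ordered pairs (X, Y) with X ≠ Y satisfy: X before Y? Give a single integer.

Checking all 110 ordered pairs for relation 'before'; matching pairs in alphabetical order:
(alpha, gamma): alpha before gamma ✓
(alpha, iota): alpha before iota ✓
(alpha, lambda): alpha before lambda ✓
(alpha, zeta): alpha before zeta ✓
(beta, lambda): beta before lambda ✓
(delta, lambda): delta before lambda ✓
(eta, gamma): eta before gamma ✓
(eta, iota): eta before iota ✓
(eta, lambda): eta before lambda ✓
(eta, zeta): eta before zeta ✓
(kappa, gamma): kappa before gamma ✓
(kappa, iota): kappa before iota ✓
(kappa, lambda): kappa before lambda ✓
(kappa, zeta): kappa before zeta ✓
Count: 14.

14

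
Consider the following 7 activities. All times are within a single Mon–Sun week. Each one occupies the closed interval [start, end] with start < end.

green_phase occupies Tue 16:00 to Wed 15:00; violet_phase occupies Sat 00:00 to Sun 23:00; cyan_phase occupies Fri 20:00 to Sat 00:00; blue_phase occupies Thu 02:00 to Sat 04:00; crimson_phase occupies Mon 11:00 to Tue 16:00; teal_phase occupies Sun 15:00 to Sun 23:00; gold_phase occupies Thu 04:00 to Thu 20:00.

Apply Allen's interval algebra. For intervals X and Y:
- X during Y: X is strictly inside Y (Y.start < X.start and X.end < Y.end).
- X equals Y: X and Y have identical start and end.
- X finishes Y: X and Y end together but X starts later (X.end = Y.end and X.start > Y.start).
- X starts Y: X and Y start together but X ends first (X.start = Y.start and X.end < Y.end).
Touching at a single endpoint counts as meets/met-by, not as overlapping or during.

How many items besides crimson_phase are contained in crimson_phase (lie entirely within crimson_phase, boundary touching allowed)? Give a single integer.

Target crimson_phase = [Mon 11:00, Tue 16:00].
blue_phase [Thu 02:00, Sat 04:00] → after → no.
cyan_phase [Fri 20:00, Sat 00:00] → after → no.
gold_phase [Thu 04:00, Thu 20:00] → after → no.
green_phase [Tue 16:00, Wed 15:00] → met-by → no.
teal_phase [Sun 15:00, Sun 23:00] → after → no.
violet_phase [Sat 00:00, Sun 23:00] → after → no.
Total: 0.

0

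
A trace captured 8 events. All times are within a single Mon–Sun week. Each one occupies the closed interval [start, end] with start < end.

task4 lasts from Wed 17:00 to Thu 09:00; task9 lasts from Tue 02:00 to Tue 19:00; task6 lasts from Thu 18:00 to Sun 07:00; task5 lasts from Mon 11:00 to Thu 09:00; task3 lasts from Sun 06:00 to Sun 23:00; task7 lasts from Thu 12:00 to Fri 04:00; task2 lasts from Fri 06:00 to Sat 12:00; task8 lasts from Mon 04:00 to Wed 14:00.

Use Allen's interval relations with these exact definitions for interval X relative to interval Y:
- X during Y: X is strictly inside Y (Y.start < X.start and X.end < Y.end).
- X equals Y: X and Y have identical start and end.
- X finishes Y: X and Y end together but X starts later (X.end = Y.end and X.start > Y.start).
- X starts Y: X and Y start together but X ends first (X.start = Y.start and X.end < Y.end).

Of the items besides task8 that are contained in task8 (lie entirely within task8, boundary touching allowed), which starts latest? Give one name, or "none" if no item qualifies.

Target task8 = [Mon 04:00, Wed 14:00].
task2 [Fri 06:00, Sat 12:00] → after → excluded.
task3 [Sun 06:00, Sun 23:00] → after → excluded.
task4 [Wed 17:00, Thu 09:00] → after → excluded.
task5 [Mon 11:00, Thu 09:00] → overlapped-by → excluded.
task6 [Thu 18:00, Sun 07:00] → after → excluded.
task7 [Thu 12:00, Fri 04:00] → after → excluded.
task9 [Tue 02:00, Tue 19:00] → during → candidate.
Among candidates, latest start is Tue 02:00 → task9.

task9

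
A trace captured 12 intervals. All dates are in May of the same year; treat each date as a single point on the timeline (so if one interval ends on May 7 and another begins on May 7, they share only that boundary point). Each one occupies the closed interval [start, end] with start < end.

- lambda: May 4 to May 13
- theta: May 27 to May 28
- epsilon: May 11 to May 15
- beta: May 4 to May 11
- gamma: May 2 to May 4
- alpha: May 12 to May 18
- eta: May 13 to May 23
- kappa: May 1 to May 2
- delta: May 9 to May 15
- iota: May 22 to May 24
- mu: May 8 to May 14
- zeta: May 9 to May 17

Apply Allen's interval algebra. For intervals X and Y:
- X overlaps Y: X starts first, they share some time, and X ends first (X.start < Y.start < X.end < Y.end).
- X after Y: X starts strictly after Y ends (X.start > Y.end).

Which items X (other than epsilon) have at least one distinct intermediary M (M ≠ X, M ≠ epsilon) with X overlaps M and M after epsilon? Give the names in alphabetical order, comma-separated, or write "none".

Target epsilon = [May 11, May 15].
Intermediaries M with M after epsilon: iota, theta.
Via iota — items with X overlaps iota: eta.
Via theta — items with X overlaps theta: none.
Union: eta.

eta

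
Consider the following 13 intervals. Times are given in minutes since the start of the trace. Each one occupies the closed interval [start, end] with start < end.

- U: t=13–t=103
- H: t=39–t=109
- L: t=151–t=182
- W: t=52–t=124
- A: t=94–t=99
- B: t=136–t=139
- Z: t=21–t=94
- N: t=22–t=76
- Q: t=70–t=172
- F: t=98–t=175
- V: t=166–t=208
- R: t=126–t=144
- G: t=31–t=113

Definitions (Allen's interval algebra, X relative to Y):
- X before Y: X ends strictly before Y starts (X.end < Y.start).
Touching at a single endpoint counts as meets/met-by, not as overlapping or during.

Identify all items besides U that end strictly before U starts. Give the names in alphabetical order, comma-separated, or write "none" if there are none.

Target U = [t=13, t=103].
A [t=94, t=99] → during → no.
B [t=136, t=139] → after → no.
F [t=98, t=175] → overlapped-by → no.
G [t=31, t=113] → overlapped-by → no.
H [t=39, t=109] → overlapped-by → no.
L [t=151, t=182] → after → no.
N [t=22, t=76] → during → no.
Q [t=70, t=172] → overlapped-by → no.
R [t=126, t=144] → after → no.
V [t=166, t=208] → after → no.
W [t=52, t=124] → overlapped-by → no.
Z [t=21, t=94] → during → no.
Result: none.

none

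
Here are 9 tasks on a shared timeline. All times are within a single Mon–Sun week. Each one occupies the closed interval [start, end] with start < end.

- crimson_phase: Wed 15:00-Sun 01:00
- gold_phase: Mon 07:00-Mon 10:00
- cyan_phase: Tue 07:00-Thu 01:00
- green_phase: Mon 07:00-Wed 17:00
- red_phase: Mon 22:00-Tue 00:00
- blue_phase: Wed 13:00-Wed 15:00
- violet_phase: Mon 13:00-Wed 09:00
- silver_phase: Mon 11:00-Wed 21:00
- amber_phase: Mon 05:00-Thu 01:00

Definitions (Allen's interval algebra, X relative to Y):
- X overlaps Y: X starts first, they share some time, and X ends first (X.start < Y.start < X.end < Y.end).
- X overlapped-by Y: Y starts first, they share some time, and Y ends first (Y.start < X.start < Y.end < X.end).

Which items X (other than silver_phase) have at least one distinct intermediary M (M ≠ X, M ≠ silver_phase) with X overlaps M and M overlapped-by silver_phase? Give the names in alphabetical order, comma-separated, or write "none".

Target silver_phase = [Mon 11:00, Wed 21:00].
Intermediaries M with M overlapped-by silver_phase: crimson_phase, cyan_phase.
Via crimson_phase — items with X overlaps crimson_phase: amber_phase, cyan_phase, green_phase.
Via cyan_phase — items with X overlaps cyan_phase: green_phase, violet_phase.
Union: amber_phase, cyan_phase, green_phase, violet_phase.

amber_phase, cyan_phase, green_phase, violet_phase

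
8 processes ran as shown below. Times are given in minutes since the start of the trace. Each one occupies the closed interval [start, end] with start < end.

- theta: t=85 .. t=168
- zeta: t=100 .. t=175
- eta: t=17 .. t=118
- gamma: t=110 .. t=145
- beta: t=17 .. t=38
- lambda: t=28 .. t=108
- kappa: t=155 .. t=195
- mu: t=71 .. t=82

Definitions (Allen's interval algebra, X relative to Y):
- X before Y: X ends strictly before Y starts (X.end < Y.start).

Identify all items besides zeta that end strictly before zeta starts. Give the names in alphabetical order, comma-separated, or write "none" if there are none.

beta, mu

Target zeta = [t=100, t=175].
beta [t=17, t=38] → before → yes.
eta [t=17, t=118] → overlaps → no.
gamma [t=110, t=145] → during → no.
kappa [t=155, t=195] → overlapped-by → no.
lambda [t=28, t=108] → overlaps → no.
mu [t=71, t=82] → before → yes.
theta [t=85, t=168] → overlaps → no.
Result: beta, mu.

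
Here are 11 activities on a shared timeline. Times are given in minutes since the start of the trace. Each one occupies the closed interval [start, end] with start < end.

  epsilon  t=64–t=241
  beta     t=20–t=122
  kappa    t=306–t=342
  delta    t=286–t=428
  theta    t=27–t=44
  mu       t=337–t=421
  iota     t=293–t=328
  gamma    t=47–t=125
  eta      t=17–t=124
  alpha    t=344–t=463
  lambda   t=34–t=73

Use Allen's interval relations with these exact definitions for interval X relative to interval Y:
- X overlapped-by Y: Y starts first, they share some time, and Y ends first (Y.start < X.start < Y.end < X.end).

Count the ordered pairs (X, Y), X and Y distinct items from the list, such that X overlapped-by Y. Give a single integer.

Checking all 110 ordered pairs for relation 'overlapped-by'; matching pairs in alphabetical order:
(alpha, delta): alpha overlapped-by delta ✓
(alpha, mu): alpha overlapped-by mu ✓
(epsilon, beta): epsilon overlapped-by beta ✓
(epsilon, eta): epsilon overlapped-by eta ✓
(epsilon, gamma): epsilon overlapped-by gamma ✓
(epsilon, lambda): epsilon overlapped-by lambda ✓
(gamma, beta): gamma overlapped-by beta ✓
(gamma, eta): gamma overlapped-by eta ✓
(gamma, lambda): gamma overlapped-by lambda ✓
(kappa, iota): kappa overlapped-by iota ✓
(lambda, theta): lambda overlapped-by theta ✓
(mu, kappa): mu overlapped-by kappa ✓
Count: 12.

12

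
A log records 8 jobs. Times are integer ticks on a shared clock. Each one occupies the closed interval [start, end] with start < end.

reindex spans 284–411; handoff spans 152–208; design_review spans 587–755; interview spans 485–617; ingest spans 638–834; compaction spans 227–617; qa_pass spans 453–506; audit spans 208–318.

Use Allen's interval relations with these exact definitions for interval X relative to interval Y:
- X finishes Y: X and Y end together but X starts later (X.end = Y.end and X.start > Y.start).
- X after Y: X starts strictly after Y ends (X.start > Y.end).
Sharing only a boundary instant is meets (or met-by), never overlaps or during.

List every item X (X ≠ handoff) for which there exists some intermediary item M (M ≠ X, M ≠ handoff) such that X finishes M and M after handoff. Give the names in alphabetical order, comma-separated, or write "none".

Target handoff = [152, 208].
Intermediaries M with M after handoff: compaction, design_review, ingest, interview, qa_pass, reindex.
Via compaction — items with X finishes compaction: interview.
Via design_review — items with X finishes design_review: none.
Via ingest — items with X finishes ingest: none.
Via interview — items with X finishes interview: none.
Via qa_pass — items with X finishes qa_pass: none.
Via reindex — items with X finishes reindex: none.
Union: interview.

interview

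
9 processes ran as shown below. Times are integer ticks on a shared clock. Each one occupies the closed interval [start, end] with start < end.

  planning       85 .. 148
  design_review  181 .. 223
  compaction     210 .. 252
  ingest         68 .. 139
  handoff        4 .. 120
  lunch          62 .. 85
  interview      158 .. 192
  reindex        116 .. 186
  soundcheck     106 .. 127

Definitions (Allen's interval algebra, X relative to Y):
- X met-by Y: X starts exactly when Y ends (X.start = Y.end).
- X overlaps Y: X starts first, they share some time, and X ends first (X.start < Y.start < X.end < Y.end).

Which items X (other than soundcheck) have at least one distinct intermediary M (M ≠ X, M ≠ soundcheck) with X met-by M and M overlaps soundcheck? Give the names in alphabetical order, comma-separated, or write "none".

none

Target soundcheck = [106, 127].
Intermediaries M with M overlaps soundcheck: handoff.
Via handoff — items with X met-by handoff: none.
Union: none.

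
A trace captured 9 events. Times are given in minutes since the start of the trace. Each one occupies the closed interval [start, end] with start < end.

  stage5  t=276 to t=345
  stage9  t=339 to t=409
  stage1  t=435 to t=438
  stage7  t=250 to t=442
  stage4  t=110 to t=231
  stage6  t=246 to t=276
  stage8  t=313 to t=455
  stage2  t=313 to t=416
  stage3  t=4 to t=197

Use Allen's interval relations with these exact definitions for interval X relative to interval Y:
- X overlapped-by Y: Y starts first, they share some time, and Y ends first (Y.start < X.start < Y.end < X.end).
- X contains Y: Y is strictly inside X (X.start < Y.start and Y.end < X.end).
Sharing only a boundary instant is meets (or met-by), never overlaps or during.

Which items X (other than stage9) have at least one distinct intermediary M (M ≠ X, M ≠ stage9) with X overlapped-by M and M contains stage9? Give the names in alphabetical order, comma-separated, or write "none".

Target stage9 = [t=339, t=409].
Intermediaries M with M contains stage9: stage2, stage7, stage8.
Via stage2 — items with X overlapped-by stage2: none.
Via stage7 — items with X overlapped-by stage7: stage8.
Via stage8 — items with X overlapped-by stage8: none.
Union: stage8.

stage8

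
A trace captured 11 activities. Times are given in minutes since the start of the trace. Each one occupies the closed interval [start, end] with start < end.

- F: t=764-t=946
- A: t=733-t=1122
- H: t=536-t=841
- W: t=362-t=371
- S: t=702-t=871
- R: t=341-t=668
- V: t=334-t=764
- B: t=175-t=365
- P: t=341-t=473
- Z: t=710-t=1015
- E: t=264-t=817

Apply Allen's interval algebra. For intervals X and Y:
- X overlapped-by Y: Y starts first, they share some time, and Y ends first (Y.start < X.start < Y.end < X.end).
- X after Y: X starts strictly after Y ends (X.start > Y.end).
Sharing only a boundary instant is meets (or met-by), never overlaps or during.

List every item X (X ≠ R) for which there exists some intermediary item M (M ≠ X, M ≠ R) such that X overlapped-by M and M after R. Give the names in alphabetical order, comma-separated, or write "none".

Target R = [t=341, t=668].
Intermediaries M with M after R: A, F, S, Z.
Via A — items with X overlapped-by A: none.
Via F — items with X overlapped-by F: none.
Via S — items with X overlapped-by S: A, F, Z.
Via Z — items with X overlapped-by Z: A.
Union: A, F, Z.

A, F, Z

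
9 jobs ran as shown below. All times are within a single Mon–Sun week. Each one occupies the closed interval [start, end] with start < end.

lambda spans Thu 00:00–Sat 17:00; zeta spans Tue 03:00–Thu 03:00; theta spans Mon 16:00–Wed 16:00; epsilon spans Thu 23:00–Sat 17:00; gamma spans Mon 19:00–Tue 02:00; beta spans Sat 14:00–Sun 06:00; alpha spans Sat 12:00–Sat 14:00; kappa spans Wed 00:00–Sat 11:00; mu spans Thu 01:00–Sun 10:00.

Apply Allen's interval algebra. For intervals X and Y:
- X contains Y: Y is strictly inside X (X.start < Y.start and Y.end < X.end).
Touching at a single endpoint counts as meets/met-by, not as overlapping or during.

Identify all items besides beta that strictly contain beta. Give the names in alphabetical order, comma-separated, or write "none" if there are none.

Target beta = [Sat 14:00, Sun 06:00].
alpha [Sat 12:00, Sat 14:00] → meets → no.
epsilon [Thu 23:00, Sat 17:00] → overlaps → no.
gamma [Mon 19:00, Tue 02:00] → before → no.
kappa [Wed 00:00, Sat 11:00] → before → no.
lambda [Thu 00:00, Sat 17:00] → overlaps → no.
mu [Thu 01:00, Sun 10:00] → contains → yes.
theta [Mon 16:00, Wed 16:00] → before → no.
zeta [Tue 03:00, Thu 03:00] → before → no.
Result: mu.

mu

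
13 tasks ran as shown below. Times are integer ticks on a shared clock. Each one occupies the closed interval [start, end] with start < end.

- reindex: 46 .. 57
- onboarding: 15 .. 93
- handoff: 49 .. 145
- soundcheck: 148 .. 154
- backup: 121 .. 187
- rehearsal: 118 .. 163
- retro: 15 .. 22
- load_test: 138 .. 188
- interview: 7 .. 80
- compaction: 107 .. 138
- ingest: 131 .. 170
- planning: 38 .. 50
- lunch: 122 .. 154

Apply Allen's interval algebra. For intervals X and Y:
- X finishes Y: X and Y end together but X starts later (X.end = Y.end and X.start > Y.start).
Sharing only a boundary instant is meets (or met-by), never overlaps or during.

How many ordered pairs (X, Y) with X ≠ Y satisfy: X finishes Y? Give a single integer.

1

Checking all 156 ordered pairs for relation 'finishes'; matching pairs in alphabetical order:
(soundcheck, lunch): soundcheck finishes lunch ✓
Count: 1.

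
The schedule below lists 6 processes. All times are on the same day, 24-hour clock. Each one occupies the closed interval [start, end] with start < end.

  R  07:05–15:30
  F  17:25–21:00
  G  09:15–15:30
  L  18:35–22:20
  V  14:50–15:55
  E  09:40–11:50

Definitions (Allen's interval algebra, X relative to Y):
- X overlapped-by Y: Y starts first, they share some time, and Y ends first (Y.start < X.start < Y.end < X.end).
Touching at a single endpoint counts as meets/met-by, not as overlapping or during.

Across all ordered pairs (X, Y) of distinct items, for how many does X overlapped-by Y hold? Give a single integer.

3

Checking all 30 ordered pairs for relation 'overlapped-by'; matching pairs in alphabetical order:
(L, F): L overlapped-by F ✓
(V, G): V overlapped-by G ✓
(V, R): V overlapped-by R ✓
Count: 3.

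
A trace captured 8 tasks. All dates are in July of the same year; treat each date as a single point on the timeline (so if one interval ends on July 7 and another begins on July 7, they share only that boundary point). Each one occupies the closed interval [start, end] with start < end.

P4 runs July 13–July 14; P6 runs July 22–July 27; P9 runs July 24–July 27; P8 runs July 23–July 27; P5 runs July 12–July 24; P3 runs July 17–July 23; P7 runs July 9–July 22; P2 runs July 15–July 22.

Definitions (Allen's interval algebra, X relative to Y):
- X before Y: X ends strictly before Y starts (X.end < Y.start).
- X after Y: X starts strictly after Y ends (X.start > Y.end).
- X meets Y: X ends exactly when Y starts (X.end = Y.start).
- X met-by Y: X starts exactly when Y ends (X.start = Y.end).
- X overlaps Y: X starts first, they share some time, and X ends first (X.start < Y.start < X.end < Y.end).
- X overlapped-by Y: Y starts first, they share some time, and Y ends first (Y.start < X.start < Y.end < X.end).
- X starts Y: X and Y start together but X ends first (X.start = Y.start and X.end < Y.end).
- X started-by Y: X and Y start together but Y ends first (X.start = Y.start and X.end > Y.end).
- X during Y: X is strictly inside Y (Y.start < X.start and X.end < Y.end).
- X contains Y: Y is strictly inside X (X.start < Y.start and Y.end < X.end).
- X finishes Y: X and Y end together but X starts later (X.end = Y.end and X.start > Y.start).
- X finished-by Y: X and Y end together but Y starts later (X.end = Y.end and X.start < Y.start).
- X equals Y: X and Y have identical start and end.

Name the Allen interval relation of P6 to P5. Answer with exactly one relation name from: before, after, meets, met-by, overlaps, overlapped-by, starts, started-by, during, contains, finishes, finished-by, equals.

overlapped-by

P6 = [July 22, July 27]; P5 = [July 12, July 24].
Compare endpoints: P6.start > P5.start, P6.start < P5.end, P6.end > P5.start, P6.end > P5.end.
That pattern is 'overlapped-by'.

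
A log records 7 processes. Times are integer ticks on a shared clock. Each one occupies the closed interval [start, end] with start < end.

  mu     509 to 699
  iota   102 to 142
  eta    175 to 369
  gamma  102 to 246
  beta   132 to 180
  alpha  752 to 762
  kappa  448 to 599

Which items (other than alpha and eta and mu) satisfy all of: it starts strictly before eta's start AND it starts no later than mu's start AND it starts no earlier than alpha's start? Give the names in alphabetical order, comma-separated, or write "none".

Conditions: its start is strictly before eta's start (X.start < 175) AND its start is no later than mu's start (X.start <= 509) AND its start is no earlier than alpha's start (X.start >= 752).
beta: start 132 < 175? ✓; start 132 <= 509? ✓; start 132 >= 752? ✗ → no.
gamma: start 102 < 175? ✓; start 102 <= 509? ✓; start 102 >= 752? ✗ → no.
iota: start 102 < 175? ✓; start 102 <= 509? ✓; start 102 >= 752? ✗ → no.
kappa: start 448 < 175? ✗; start 448 <= 509? ✓; start 448 >= 752? ✗ → no.
Result: none.

none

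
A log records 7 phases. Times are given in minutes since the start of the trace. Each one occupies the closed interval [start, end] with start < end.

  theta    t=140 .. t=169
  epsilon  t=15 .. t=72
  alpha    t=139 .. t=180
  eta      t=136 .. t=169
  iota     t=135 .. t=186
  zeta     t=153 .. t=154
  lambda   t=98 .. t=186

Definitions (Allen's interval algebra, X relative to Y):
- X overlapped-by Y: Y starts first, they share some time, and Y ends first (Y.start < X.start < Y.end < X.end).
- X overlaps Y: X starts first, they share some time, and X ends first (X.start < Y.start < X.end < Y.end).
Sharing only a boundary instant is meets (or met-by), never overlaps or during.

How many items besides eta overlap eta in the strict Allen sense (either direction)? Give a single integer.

1

Target eta = [t=136, t=169].
alpha [t=139, t=180] → overlapped-by → counts.
epsilon [t=15, t=72] → before → no.
iota [t=135, t=186] → contains → no.
lambda [t=98, t=186] → contains → no.
theta [t=140, t=169] → finishes → no.
zeta [t=153, t=154] → during → no.
Total: 1.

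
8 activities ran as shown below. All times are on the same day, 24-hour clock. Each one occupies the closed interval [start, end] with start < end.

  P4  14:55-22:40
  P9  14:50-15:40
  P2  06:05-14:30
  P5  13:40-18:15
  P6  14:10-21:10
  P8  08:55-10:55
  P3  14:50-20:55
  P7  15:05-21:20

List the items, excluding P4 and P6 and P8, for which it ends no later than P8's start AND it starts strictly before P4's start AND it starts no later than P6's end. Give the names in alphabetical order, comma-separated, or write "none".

none

Conditions: its end is no later than P8's start (X.end <= 08:55) AND its start is strictly before P4's start (X.start < 14:55) AND its start is no later than P6's end (X.start <= 21:10).
P2: end 14:30 <= 08:55? ✗; start 06:05 < 14:55? ✓; start 06:05 <= 21:10? ✓ → no.
P3: end 20:55 <= 08:55? ✗; start 14:50 < 14:55? ✓; start 14:50 <= 21:10? ✓ → no.
P5: end 18:15 <= 08:55? ✗; start 13:40 < 14:55? ✓; start 13:40 <= 21:10? ✓ → no.
P7: end 21:20 <= 08:55? ✗; start 15:05 < 14:55? ✗; start 15:05 <= 21:10? ✓ → no.
P9: end 15:40 <= 08:55? ✗; start 14:50 < 14:55? ✓; start 14:50 <= 21:10? ✓ → no.
Result: none.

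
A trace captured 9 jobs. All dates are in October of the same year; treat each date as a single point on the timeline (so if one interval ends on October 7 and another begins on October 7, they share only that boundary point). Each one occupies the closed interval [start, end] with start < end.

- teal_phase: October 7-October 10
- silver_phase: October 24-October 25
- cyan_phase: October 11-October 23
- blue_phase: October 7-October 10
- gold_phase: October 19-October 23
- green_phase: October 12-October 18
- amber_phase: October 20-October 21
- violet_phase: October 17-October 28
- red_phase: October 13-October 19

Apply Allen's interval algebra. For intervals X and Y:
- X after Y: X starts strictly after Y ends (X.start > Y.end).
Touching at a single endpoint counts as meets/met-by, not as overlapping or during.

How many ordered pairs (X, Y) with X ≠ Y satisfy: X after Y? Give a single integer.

22

Checking all 72 ordered pairs for relation 'after'; matching pairs in alphabetical order:
(amber_phase, blue_phase): amber_phase after blue_phase ✓
(amber_phase, green_phase): amber_phase after green_phase ✓
(amber_phase, red_phase): amber_phase after red_phase ✓
(amber_phase, teal_phase): amber_phase after teal_phase ✓
(cyan_phase, blue_phase): cyan_phase after blue_phase ✓
(cyan_phase, teal_phase): cyan_phase after teal_phase ✓
(gold_phase, blue_phase): gold_phase after blue_phase ✓
(gold_phase, green_phase): gold_phase after green_phase ✓
(gold_phase, teal_phase): gold_phase after teal_phase ✓
(green_phase, blue_phase): green_phase after blue_phase ✓
(green_phase, teal_phase): green_phase after teal_phase ✓
(red_phase, blue_phase): red_phase after blue_phase ✓
(red_phase, teal_phase): red_phase after teal_phase ✓
(silver_phase, amber_phase): silver_phase after amber_phase ✓
(silver_phase, blue_phase): silver_phase after blue_phase ✓
(silver_phase, cyan_phase): silver_phase after cyan_phase ✓
(silver_phase, gold_phase): silver_phase after gold_phase ✓
(silver_phase, green_phase): silver_phase after green_phase ✓
(silver_phase, red_phase): silver_phase after red_phase ✓
(silver_phase, teal_phase): silver_phase after teal_phase ✓
(violet_phase, blue_phase): violet_phase after blue_phase ✓
(violet_phase, teal_phase): violet_phase after teal_phase ✓
Count: 22.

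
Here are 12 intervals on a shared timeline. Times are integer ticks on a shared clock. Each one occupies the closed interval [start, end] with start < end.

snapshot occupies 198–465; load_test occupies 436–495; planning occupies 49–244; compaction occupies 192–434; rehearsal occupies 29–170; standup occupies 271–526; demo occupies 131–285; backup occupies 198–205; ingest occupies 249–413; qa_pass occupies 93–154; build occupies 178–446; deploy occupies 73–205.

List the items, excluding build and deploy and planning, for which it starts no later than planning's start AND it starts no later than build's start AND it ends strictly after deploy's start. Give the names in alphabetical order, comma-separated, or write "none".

Conditions: its start is no later than planning's start (X.start <= 49) AND its start is no later than build's start (X.start <= 178) AND its end is strictly after deploy's start (X.end > 73).
backup: start 198 <= 49? ✗; start 198 <= 178? ✗; end 205 > 73? ✓ → no.
compaction: start 192 <= 49? ✗; start 192 <= 178? ✗; end 434 > 73? ✓ → no.
demo: start 131 <= 49? ✗; start 131 <= 178? ✓; end 285 > 73? ✓ → no.
ingest: start 249 <= 49? ✗; start 249 <= 178? ✗; end 413 > 73? ✓ → no.
load_test: start 436 <= 49? ✗; start 436 <= 178? ✗; end 495 > 73? ✓ → no.
qa_pass: start 93 <= 49? ✗; start 93 <= 178? ✓; end 154 > 73? ✓ → no.
rehearsal: start 29 <= 49? ✓; start 29 <= 178? ✓; end 170 > 73? ✓ → yes.
snapshot: start 198 <= 49? ✗; start 198 <= 178? ✗; end 465 > 73? ✓ → no.
standup: start 271 <= 49? ✗; start 271 <= 178? ✗; end 526 > 73? ✓ → no.
Result: rehearsal.

rehearsal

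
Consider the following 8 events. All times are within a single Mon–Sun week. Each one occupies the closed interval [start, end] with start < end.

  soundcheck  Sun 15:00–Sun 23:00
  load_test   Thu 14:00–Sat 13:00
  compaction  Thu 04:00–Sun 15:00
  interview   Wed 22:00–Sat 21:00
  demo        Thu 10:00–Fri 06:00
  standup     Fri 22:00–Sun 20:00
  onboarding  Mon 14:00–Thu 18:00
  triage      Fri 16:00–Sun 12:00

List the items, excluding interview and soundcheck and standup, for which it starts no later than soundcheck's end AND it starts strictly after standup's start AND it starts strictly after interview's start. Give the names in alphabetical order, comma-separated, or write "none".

Conditions: its start is no later than soundcheck's end (X.start <= Sun 23:00) AND its start is strictly after standup's start (X.start > Fri 22:00) AND its start is strictly after interview's start (X.start > Wed 22:00).
compaction: start Thu 04:00 <= Sun 23:00? ✓; start Thu 04:00 > Fri 22:00? ✗; start Thu 04:00 > Wed 22:00? ✓ → no.
demo: start Thu 10:00 <= Sun 23:00? ✓; start Thu 10:00 > Fri 22:00? ✗; start Thu 10:00 > Wed 22:00? ✓ → no.
load_test: start Thu 14:00 <= Sun 23:00? ✓; start Thu 14:00 > Fri 22:00? ✗; start Thu 14:00 > Wed 22:00? ✓ → no.
onboarding: start Mon 14:00 <= Sun 23:00? ✓; start Mon 14:00 > Fri 22:00? ✗; start Mon 14:00 > Wed 22:00? ✗ → no.
triage: start Fri 16:00 <= Sun 23:00? ✓; start Fri 16:00 > Fri 22:00? ✗; start Fri 16:00 > Wed 22:00? ✓ → no.
Result: none.

none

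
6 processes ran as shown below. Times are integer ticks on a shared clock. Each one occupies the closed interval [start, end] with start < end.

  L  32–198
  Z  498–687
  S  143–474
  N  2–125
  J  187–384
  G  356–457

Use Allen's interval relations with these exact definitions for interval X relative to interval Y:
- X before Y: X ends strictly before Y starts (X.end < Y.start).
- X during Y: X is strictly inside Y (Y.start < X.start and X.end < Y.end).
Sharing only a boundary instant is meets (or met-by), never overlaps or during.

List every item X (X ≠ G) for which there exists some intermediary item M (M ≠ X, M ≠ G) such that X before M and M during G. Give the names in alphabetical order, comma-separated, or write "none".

none

Target G = [356, 457].
Intermediaries M with M during G: none.
Union: none.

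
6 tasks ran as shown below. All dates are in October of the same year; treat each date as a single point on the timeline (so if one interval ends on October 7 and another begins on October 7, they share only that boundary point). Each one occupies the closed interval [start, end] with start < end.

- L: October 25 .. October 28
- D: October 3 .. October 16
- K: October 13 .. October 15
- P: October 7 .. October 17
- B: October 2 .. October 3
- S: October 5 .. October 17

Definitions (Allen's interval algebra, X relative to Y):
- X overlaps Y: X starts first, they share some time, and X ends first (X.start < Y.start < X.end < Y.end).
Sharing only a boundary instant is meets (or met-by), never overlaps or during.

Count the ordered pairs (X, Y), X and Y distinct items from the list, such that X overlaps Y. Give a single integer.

Checking all 30 ordered pairs for relation 'overlaps'; matching pairs in alphabetical order:
(D, P): D overlaps P ✓
(D, S): D overlaps S ✓
Count: 2.

2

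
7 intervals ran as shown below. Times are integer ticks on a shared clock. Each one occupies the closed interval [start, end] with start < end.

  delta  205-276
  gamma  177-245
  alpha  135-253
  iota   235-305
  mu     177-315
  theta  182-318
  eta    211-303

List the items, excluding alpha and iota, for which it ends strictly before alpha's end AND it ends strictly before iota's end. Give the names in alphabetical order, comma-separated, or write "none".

Conditions: its end is strictly before alpha's end (X.end < 253) AND its end is strictly before iota's end (X.end < 305).
delta: end 276 < 253? ✗; end 276 < 305? ✓ → no.
eta: end 303 < 253? ✗; end 303 < 305? ✓ → no.
gamma: end 245 < 253? ✓; end 245 < 305? ✓ → yes.
mu: end 315 < 253? ✗; end 315 < 305? ✗ → no.
theta: end 318 < 253? ✗; end 318 < 305? ✗ → no.
Result: gamma.

gamma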